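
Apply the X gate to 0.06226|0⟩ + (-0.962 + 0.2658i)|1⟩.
(-0.962 + 0.2658i)|0⟩ + 0.06226|1⟩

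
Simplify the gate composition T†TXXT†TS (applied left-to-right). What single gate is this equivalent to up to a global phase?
S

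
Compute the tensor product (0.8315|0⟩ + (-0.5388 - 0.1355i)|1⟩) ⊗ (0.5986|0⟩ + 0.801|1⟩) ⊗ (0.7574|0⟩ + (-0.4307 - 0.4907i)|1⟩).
0.377|000⟩ + (-0.2144 - 0.2442i)|001⟩ + 0.5045|010⟩ + (-0.2869 - 0.3268i)|011⟩ + (-0.2443 - 0.06143i)|100⟩ + (0.09911 + 0.1932i)|101⟩ + (-0.3269 - 0.0822i)|110⟩ + (0.1326 + 0.2585i)|111⟩

amp(|b₁b₂…⟩) = product of the factor amplitudes for bits b₁, b₂, …; only kets whose every factor amplitude is nonzero survive.
|000⟩: (0.8315)(0.5986)(0.7574) = 0.377
|001⟩: (0.8315)(0.5986)(-0.4307 - 0.4907i) = (-0.2144 - 0.2442i)
|010⟩: (0.8315)(0.801)(0.7574) = 0.5045
|011⟩: (0.8315)(0.801)(-0.4307 - 0.4907i) = (-0.2869 - 0.3268i)
|100⟩: (-0.5388 - 0.1355i)(0.5986)(0.7574) = (-0.2443 - 0.06143i)
|101⟩: (-0.5388 - 0.1355i)(0.5986)(-0.4307 - 0.4907i) = (0.09911 + 0.1932i)
|110⟩: (-0.5388 - 0.1355i)(0.801)(0.7574) = (-0.3269 - 0.0822i)
|111⟩: (-0.5388 - 0.1355i)(0.801)(-0.4307 - 0.4907i) = (0.1326 + 0.2585i)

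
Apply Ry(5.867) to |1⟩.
-0.2066|0⟩ - 0.9784|1⟩

Ry(5.867) = [[cos(θ/2), −sin(θ/2)], [sin(θ/2), cos(θ/2)]]; θ = 5.867, cos(θ/2) ≈ -0.978427, sin(θ/2) ≈ 0.206594.
With a = amp(|0⟩) = 0 and b = amp(|1⟩) = 1:
new amp(|0⟩) = (-0.978427)·a + (-0.206594)·b = -0.2066
new amp(|1⟩) = (0.206594)·a + (-0.978427)·b = -0.9784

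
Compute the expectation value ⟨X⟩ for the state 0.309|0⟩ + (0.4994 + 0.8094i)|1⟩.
0.3086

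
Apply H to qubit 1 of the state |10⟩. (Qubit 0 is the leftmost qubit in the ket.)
1/√2|10⟩ + 1/√2|11⟩

H on qubit 1 mixes each pair of kets that differ only in qubit 1: amplitudes (a, b) of (|…0…⟩, |…1…⟩) become ((a + b)/√2, (a − b)/√2). Kets absent from the input have amplitude 0.
(|10⟩, |11⟩): (a, b) = (1, 0) → (1/√2, 1/√2)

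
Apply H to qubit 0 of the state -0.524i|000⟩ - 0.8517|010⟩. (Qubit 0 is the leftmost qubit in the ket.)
-0.3705i|000⟩ - 0.6022|010⟩ - 0.3705i|100⟩ - 0.6022|110⟩

H on qubit 0 mixes each pair of kets that differ only in qubit 0: amplitudes (a, b) of (|…0…⟩, |…1…⟩) become ((a + b)/√2, (a − b)/√2). Kets absent from the input have amplitude 0.
(|000⟩, |100⟩): (a, b) = (-0.524i, 0) → (-0.3705i, -0.3705i)
(|010⟩, |110⟩): (a, b) = (-0.8517, 0) → (-0.6022, -0.6022)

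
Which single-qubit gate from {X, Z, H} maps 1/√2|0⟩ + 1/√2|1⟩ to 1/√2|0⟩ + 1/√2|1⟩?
X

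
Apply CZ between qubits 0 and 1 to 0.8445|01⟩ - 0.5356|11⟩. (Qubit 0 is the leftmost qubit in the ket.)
0.8445|01⟩ + 0.5356|11⟩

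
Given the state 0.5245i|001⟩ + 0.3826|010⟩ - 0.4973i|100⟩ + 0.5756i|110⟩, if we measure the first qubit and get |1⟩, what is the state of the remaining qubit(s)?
-0.6538i|00⟩ + 0.7567i|10⟩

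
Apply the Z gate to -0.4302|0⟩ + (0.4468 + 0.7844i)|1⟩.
-0.4302|0⟩ + (-0.4468 - 0.7844i)|1⟩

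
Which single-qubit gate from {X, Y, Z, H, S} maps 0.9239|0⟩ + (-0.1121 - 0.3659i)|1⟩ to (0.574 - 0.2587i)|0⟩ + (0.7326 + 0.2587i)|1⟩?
H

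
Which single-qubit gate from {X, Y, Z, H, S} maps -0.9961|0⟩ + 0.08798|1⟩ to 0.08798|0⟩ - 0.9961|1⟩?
X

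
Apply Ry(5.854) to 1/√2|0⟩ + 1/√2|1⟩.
-0.8415|0⟩ - 0.5403|1⟩

Ry(5.854) = [[cos(θ/2), −sin(θ/2)], [sin(θ/2), cos(θ/2)]]; θ = 5.854, cos(θ/2) ≈ -0.977063, sin(θ/2) ≈ 0.212949.
With a = amp(|0⟩) = 1/√2 and b = amp(|1⟩) = 1/√2:
new amp(|0⟩) = (-0.977063)·a + (-0.212949)·b = -0.8415
new amp(|1⟩) = (0.212949)·a + (-0.977063)·b = -0.5403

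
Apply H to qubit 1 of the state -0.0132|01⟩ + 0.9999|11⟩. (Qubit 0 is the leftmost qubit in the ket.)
-0.009334|00⟩ + 0.009334|01⟩ + 0.707|10⟩ - 0.707|11⟩

H on qubit 1 mixes each pair of kets that differ only in qubit 1: amplitudes (a, b) of (|…0…⟩, |…1…⟩) become ((a + b)/√2, (a − b)/√2). Kets absent from the input have amplitude 0.
(|00⟩, |01⟩): (a, b) = (0, -0.0132) → (-0.009334, 0.009334)
(|10⟩, |11⟩): (a, b) = (0, 0.9999) → (0.707, -0.707)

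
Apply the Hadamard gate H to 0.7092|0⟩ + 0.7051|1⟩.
|0⟩ + 0.002899|1⟩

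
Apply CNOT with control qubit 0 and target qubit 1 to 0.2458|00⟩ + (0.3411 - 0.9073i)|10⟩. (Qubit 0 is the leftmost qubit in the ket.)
0.2458|00⟩ + (0.3411 - 0.9073i)|11⟩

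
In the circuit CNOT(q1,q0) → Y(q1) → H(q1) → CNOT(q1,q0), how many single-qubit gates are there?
2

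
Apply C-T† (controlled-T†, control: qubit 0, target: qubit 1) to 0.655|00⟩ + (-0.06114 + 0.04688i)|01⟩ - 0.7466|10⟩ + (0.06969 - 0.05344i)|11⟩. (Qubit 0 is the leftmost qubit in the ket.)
0.655|00⟩ + (-0.06114 + 0.04688i)|01⟩ - 0.7466|10⟩ + (0.01149 - 0.08707i)|11⟩

C-T† leaves the control-|0⟩ kets |00⟩, |01⟩ unchanged and applies T† to qubit 1 on the control-|1⟩ pair (|10⟩, |11⟩).
T† = [[1, 0], [0, (1/√2 - (1/√2)i)]].
With a = amp(|10⟩) = -0.7466 and b = amp(|11⟩) = (0.06969 - 0.05344i):
new amp(|10⟩) = (1)·a = -0.7466
new amp(|11⟩) = (1/√2 - (1/√2)i)·b = (0.01149 - 0.08707i)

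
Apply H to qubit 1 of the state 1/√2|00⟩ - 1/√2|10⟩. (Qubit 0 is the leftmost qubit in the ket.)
1/2|00⟩ + 1/2|01⟩ - 1/2|10⟩ - 1/2|11⟩

H on qubit 1 mixes each pair of kets that differ only in qubit 1: amplitudes (a, b) of (|…0…⟩, |…1…⟩) become ((a + b)/√2, (a − b)/√2). Kets absent from the input have amplitude 0.
(|00⟩, |01⟩): (a, b) = (1/√2, 0) → (1/2, 1/2)
(|10⟩, |11⟩): (a, b) = (-1/√2, 0) → (-1/2, -1/2)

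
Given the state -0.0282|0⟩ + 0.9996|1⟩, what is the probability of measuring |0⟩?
0.0007952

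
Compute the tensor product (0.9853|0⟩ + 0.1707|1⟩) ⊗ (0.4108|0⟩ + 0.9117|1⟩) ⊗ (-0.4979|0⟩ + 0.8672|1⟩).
-0.2015|000⟩ + 0.351|001⟩ - 0.4473|010⟩ + 0.779|011⟩ - 0.03491|100⟩ + 0.06081|101⟩ - 0.07749|110⟩ + 0.135|111⟩

amp(|b₁b₂…⟩) = product of the factor amplitudes for bits b₁, b₂, …; only kets whose every factor amplitude is nonzero survive.
|000⟩: (0.9853)(0.4108)(-0.4979) = -0.2015
|001⟩: (0.9853)(0.4108)(0.8672) = 0.351
|010⟩: (0.9853)(0.9117)(-0.4979) = -0.4473
|011⟩: (0.9853)(0.9117)(0.8672) = 0.779
|100⟩: (0.1707)(0.4108)(-0.4979) = -0.03491
|101⟩: (0.1707)(0.4108)(0.8672) = 0.06081
|110⟩: (0.1707)(0.9117)(-0.4979) = -0.07749
|111⟩: (0.1707)(0.9117)(0.8672) = 0.135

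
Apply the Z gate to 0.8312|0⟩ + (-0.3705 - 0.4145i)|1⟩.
0.8312|0⟩ + (0.3705 + 0.4145i)|1⟩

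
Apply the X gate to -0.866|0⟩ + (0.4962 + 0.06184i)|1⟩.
(0.4962 + 0.06184i)|0⟩ - 0.866|1⟩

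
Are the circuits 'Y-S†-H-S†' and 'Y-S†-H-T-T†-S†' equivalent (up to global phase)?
Yes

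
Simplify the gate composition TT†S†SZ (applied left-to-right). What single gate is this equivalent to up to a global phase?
Z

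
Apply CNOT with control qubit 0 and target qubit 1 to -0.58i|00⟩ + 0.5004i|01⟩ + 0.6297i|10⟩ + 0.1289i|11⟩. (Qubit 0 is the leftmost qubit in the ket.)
-0.58i|00⟩ + 0.5004i|01⟩ + 0.1289i|10⟩ + 0.6297i|11⟩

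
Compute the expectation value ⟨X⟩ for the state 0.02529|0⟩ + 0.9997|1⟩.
0.05056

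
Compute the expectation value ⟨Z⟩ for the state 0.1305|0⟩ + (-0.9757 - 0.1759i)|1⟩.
-0.9659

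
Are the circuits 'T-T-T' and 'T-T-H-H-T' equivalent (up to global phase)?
Yes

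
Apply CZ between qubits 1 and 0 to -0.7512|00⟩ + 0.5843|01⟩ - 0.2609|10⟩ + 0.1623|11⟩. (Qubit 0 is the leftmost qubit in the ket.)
-0.7512|00⟩ + 0.5843|01⟩ - 0.2609|10⟩ - 0.1623|11⟩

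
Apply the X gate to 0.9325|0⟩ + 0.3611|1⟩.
0.3611|0⟩ + 0.9325|1⟩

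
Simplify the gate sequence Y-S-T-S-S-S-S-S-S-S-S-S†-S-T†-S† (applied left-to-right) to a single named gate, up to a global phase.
Y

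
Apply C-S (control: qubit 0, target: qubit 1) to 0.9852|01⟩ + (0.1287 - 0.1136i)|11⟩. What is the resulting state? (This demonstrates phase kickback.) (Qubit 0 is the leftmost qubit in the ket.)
0.9852|01⟩ + (0.1136 + 0.1287i)|11⟩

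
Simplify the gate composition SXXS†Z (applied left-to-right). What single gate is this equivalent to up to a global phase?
Z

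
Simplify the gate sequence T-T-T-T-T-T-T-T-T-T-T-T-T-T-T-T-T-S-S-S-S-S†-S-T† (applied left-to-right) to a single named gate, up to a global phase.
I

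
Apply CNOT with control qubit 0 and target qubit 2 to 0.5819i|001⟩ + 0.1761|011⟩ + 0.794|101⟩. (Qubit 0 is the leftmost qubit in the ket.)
0.5819i|001⟩ + 0.1761|011⟩ + 0.794|100⟩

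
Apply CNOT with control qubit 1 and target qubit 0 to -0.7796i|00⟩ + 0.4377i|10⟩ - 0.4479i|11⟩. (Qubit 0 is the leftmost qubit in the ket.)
-0.7796i|00⟩ - 0.4479i|01⟩ + 0.4377i|10⟩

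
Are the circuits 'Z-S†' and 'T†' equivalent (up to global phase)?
No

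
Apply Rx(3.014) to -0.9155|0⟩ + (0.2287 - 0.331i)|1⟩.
(-0.3887 - 0.2282i)|0⟩ + (0.01458 + 0.8925i)|1⟩

Rx(3.014) = [[cos(θ/2), −i·sin(θ/2)], [−i·sin(θ/2), cos(θ/2)]]; θ = 3.014, cos(θ/2) ≈ 0.0637531, sin(θ/2) ≈ 0.997966.
With a = amp(|0⟩) = -0.9155 and b = amp(|1⟩) = (0.2287 - 0.331i):
new amp(|0⟩) = (0.0637531)·a + (-0.997966i)·b = (-0.3887 - 0.2282i)
new amp(|1⟩) = (-0.997966i)·a + (0.0637531)·b = (0.01458 + 0.8925i)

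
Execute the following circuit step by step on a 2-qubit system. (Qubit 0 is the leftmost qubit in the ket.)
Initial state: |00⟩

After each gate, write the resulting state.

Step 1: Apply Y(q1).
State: i|01⟩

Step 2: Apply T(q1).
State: (-1/√2 + (1/√2)i)|01⟩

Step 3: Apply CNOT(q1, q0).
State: (-1/√2 + (1/√2)i)|11⟩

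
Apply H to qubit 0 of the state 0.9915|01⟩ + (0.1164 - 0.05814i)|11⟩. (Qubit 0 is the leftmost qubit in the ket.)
(0.7834 - 0.04111i)|01⟩ + (0.6188 + 0.04111i)|11⟩

H on qubit 0 mixes each pair of kets that differ only in qubit 0: amplitudes (a, b) of (|…0…⟩, |…1…⟩) become ((a + b)/√2, (a − b)/√2). Kets absent from the input have amplitude 0.
(|01⟩, |11⟩): (a, b) = (0.9915, (0.1164 - 0.05814i)) → ((0.7834 - 0.04111i), (0.6188 + 0.04111i))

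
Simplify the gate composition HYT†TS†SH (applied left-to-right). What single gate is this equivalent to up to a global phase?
Y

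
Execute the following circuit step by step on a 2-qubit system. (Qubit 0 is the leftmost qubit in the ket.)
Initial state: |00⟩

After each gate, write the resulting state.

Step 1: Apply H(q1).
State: 1/√2|00⟩ + 1/√2|01⟩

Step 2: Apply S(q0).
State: 1/√2|00⟩ + 1/√2|01⟩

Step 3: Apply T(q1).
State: 1/√2|00⟩ + (1/2 + (1/2)i)|01⟩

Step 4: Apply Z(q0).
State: 1/√2|00⟩ + (1/2 + (1/2)i)|01⟩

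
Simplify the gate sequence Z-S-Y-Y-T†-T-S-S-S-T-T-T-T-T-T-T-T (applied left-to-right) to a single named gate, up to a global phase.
Z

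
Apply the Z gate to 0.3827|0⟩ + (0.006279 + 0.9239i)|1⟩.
0.3827|0⟩ + (-0.006279 - 0.9239i)|1⟩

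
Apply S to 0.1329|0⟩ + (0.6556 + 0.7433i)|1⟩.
0.1329|0⟩ + (-0.7433 + 0.6556i)|1⟩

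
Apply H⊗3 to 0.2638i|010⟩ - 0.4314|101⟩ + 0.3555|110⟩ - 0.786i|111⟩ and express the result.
(-0.02683 - 0.1846i)|000⟩ + (0.2782 + 0.3712i)|001⟩ + (-0.2782 + 0.1846i)|010⟩ + (0.02683 - 0.3712i)|011⟩ + (0.02683 + 0.3712i)|100⟩ + (-0.2782 - 0.1846i)|101⟩ + (0.2782 - 0.3712i)|110⟩ + (-0.02683 + 0.1846i)|111⟩

H⊗3 gives amp(|y⟩) = (1/2√2) Σ_x (−1)^(x·y) amp(|x⟩), where x·y is the number of positions in which both x and y have a 1.
|000⟩: (0.2638i - 0.4314 + 0.3555 - 0.786i)/(2√2) = (-0.02683 - 0.1846i)
|001⟩: (0.2638i + 0.4314 + 0.3555 + 0.786i)/(2√2) = (0.2782 + 0.3712i)
|010⟩: (-0.2638i - 0.4314 - 0.3555 + 0.786i)/(2√2) = (-0.2782 + 0.1846i)
|011⟩: (-0.2638i + 0.4314 - 0.3555 - 0.786i)/(2√2) = (0.02683 - 0.3712i)
|100⟩: (0.2638i + 0.4314 - 0.3555 + 0.786i)/(2√2) = (0.02683 + 0.3712i)
|101⟩: (0.2638i - 0.4314 - 0.3555 - 0.786i)/(2√2) = (-0.2782 - 0.1846i)
|110⟩: (-0.2638i + 0.4314 + 0.3555 - 0.786i)/(2√2) = (0.2782 - 0.3712i)
|111⟩: (-0.2638i - 0.4314 + 0.3555 + 0.786i)/(2√2) = (-0.02683 + 0.1846i)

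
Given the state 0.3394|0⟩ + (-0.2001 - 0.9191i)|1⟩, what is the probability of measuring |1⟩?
0.8848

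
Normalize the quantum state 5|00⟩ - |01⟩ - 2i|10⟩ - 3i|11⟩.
0.8006|00⟩ - 0.1601|01⟩ - 0.3203i|10⟩ - 0.4804i|11⟩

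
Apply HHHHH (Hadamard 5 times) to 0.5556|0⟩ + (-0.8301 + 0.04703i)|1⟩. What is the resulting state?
(-0.1941 + 0.03326i)|0⟩ + (0.9798 - 0.03326i)|1⟩

H² = I, so H^5 = H: a single Hadamard. With (a, b) = (0.5556, (-0.8301 + 0.04703i)), H gives ((a + b)/√2, (a − b)/√2) = ((-0.1941 + 0.03326i), (0.9798 - 0.03326i)).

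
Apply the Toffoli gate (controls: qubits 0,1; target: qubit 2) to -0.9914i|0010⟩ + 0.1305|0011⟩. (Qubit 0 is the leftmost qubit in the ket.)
-0.9914i|0010⟩ + 0.1305|0011⟩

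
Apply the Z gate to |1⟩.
-|1⟩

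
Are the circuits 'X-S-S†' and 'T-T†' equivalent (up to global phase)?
No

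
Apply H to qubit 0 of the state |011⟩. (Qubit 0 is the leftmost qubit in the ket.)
1/√2|011⟩ + 1/√2|111⟩

H on qubit 0 mixes each pair of kets that differ only in qubit 0: amplitudes (a, b) of (|…0…⟩, |…1…⟩) become ((a + b)/√2, (a − b)/√2). Kets absent from the input have amplitude 0.
(|011⟩, |111⟩): (a, b) = (1, 0) → (1/√2, 1/√2)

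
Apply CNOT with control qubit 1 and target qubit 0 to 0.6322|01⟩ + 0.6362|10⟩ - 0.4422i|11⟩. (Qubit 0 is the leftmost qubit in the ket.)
-0.4422i|01⟩ + 0.6362|10⟩ + 0.6322|11⟩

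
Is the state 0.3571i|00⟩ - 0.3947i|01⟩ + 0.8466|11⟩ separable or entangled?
Entangled

Writing the state as a|00⟩ + b|01⟩ + c|10⟩ + d|11⟩, it is a product state iff ad − bc = 0.
Here (a, b, c, d) = (0.3571i, -0.3947i, 0, 0.8466): ad − bc = (0.3571i)(0.8466) − (-0.3947i)(0) = 0.3023i ≠ 0, so the state is entangled.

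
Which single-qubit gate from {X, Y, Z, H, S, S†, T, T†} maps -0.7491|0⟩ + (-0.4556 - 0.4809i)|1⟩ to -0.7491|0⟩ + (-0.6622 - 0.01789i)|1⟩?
T†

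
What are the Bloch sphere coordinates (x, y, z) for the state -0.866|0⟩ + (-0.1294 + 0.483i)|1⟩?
(0.2241, -0.8366, 0.4999)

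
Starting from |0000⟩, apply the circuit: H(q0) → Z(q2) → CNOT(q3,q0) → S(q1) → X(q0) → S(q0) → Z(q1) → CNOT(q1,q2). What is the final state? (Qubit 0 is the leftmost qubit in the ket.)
1/√2|0000⟩ + (1/√2)i|1000⟩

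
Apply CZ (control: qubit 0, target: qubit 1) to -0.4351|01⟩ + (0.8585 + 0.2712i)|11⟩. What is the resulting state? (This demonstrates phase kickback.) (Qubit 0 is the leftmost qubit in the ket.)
-0.4351|01⟩ + (-0.8585 - 0.2712i)|11⟩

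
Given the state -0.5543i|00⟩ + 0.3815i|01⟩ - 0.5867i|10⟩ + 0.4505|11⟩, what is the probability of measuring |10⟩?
0.3442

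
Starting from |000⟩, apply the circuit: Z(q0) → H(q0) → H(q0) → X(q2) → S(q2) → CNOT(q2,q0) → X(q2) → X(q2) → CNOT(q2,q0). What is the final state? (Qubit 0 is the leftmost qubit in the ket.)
i|001⟩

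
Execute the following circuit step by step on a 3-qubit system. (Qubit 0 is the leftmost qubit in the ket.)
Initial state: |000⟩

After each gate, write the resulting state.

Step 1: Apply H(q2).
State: 1/√2|000⟩ + 1/√2|001⟩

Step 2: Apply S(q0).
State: 1/√2|000⟩ + 1/√2|001⟩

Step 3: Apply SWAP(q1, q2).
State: 1/√2|000⟩ + 1/√2|010⟩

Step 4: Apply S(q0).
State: 1/√2|000⟩ + 1/√2|010⟩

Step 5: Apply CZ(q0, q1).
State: 1/√2|000⟩ + 1/√2|010⟩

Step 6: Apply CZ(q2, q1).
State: 1/√2|000⟩ + 1/√2|010⟩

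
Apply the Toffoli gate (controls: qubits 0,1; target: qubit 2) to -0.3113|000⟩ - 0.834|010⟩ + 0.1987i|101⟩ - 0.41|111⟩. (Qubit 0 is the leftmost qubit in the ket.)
-0.3113|000⟩ - 0.834|010⟩ + 0.1987i|101⟩ - 0.41|110⟩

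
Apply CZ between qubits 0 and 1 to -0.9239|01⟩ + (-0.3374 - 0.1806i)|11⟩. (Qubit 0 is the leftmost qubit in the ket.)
-0.9239|01⟩ + (0.3374 + 0.1806i)|11⟩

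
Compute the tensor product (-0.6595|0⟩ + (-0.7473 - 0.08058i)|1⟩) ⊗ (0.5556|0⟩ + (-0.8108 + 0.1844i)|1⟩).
-0.3664|00⟩ + (0.5347 - 0.1216i)|01⟩ + (-0.4152 - 0.04477i)|10⟩ + (0.6208 - 0.07247i)|11⟩

amp(|b₁b₂…⟩) = product of the factor amplitudes for bits b₁, b₂, …; only kets whose every factor amplitude is nonzero survive.
|00⟩: (-0.6595)(0.5556) = -0.3664
|01⟩: (-0.6595)(-0.8108 + 0.1844i) = (0.5347 - 0.1216i)
|10⟩: (-0.7473 - 0.08058i)(0.5556) = (-0.4152 - 0.04477i)
|11⟩: (-0.7473 - 0.08058i)(-0.8108 + 0.1844i) = (0.6208 - 0.07247i)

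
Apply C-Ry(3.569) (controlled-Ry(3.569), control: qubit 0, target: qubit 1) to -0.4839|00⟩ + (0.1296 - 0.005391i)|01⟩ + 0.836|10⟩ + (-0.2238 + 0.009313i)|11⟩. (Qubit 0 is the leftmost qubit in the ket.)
-0.4839|00⟩ + (0.1296 - 0.005391i)|01⟩ + (0.04141 - 0.009101i)|10⟩ + (0.8644 - 0.001975i)|11⟩

C-Ry(3.569) leaves the control-|0⟩ kets |00⟩, |01⟩ unchanged and applies Ry(3.569) to qubit 1 on the control-|1⟩ pair (|10⟩, |11⟩).
Ry(3.569) = [[cos(θ/2), −sin(θ/2)], [sin(θ/2), cos(θ/2)]]; θ = 3.569, cos(θ/2) ≈ -0.212081, sin(θ/2) ≈ 0.977252.
With a = amp(|10⟩) = 0.836 and b = amp(|11⟩) = (-0.2238 + 0.009313i):
new amp(|10⟩) = (-0.212081)·a + (-0.977252)·b = (0.04141 - 0.009101i)
new amp(|11⟩) = (0.977252)·a + (-0.212081)·b = (0.8644 - 0.001975i)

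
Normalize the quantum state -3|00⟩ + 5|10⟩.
-0.5145|00⟩ + 0.8575|10⟩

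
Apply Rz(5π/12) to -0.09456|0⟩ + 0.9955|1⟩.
(-0.07502 + 0.05756i)|0⟩ + (0.7898 + 0.606i)|1⟩

Rz(5π/12) = [[e^(−iθ/2), 0], [0, e^(iθ/2)]] with e^(±iθ/2) = cos(θ/2) ± i·sin(θ/2); θ = 5π/12, cos(θ/2) ≈ 0.793353, sin(θ/2) ≈ 0.608761.
With a = amp(|0⟩) = -0.09456 and b = amp(|1⟩) = 0.9955:
new amp(|0⟩) = (0.793353 - 0.608761i)·a = (-0.07502 + 0.05756i)
new amp(|1⟩) = (0.793353 + 0.608761i)·b = (0.7898 + 0.606i)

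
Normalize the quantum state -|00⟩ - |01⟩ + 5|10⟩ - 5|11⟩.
-0.1387|00⟩ - 0.1387|01⟩ + 0.6934|10⟩ - 0.6934|11⟩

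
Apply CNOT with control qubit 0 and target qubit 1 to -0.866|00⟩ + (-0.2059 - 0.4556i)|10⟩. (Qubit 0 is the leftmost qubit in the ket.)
-0.866|00⟩ + (-0.2059 - 0.4556i)|11⟩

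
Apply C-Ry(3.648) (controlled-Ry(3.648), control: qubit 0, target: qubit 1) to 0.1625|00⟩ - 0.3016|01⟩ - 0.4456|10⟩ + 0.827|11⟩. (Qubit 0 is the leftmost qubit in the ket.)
0.1625|00⟩ - 0.3016|01⟩ - 0.689|10⟩ - 0.6386|11⟩

C-Ry(3.648) leaves the control-|0⟩ kets |00⟩, |01⟩ unchanged and applies Ry(3.648) to qubit 1 on the control-|1⟩ pair (|10⟩, |11⟩).
Ry(3.648) = [[cos(θ/2), −sin(θ/2)], [sin(θ/2), cos(θ/2)]]; θ = 3.648, cos(θ/2) ≈ -0.250507, sin(θ/2) ≈ 0.968115.
With a = amp(|10⟩) = -0.4456 and b = amp(|11⟩) = 0.827:
new amp(|10⟩) = (-0.250507)·a + (-0.968115)·b = -0.689
new amp(|11⟩) = (0.968115)·a + (-0.250507)·b = -0.6386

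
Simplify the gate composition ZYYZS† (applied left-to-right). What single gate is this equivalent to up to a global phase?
S†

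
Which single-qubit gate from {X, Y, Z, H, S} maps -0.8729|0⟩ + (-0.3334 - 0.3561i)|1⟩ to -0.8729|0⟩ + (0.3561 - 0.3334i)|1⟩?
S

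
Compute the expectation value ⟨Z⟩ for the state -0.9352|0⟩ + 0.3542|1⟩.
0.7491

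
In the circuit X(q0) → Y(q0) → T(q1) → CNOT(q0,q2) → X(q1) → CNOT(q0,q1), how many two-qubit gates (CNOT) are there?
2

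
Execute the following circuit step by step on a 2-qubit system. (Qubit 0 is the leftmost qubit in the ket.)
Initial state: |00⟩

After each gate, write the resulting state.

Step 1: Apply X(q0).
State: |10⟩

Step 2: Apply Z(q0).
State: -|10⟩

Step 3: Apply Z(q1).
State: -|10⟩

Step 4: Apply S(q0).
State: -i|10⟩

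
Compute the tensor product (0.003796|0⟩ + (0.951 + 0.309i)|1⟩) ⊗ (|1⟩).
0.003796|01⟩ + (0.951 + 0.309i)|11⟩

amp(|b₁b₂…⟩) = product of the factor amplitudes for bits b₁, b₂, …; only kets whose every factor amplitude is nonzero survive.
|01⟩: (0.003796)(1) = 0.003796
|11⟩: (0.951 + 0.309i)(1) = (0.951 + 0.309i)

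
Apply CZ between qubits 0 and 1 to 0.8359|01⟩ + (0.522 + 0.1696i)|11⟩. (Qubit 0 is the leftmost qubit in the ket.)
0.8359|01⟩ + (-0.522 - 0.1696i)|11⟩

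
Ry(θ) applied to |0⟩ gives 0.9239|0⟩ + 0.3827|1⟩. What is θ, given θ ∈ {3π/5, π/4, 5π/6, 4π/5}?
π/4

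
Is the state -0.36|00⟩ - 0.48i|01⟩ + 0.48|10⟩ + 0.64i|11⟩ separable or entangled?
Separable

Writing the state as a|00⟩ + b|01⟩ + c|10⟩ + d|11⟩, it is a product state iff ad − bc = 0.
Here (a, b, c, d) = (-0.36, -0.48i, 0.48, 0.64i): ad − bc = (-0.36)(0.64i) − (-0.48i)(0.48) = 0, so the state is separable.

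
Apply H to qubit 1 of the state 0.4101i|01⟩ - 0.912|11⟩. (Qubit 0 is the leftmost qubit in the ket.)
0.29i|00⟩ - 0.29i|01⟩ - 0.6449|10⟩ + 0.6449|11⟩

H on qubit 1 mixes each pair of kets that differ only in qubit 1: amplitudes (a, b) of (|…0…⟩, |…1…⟩) become ((a + b)/√2, (a − b)/√2). Kets absent from the input have amplitude 0.
(|00⟩, |01⟩): (a, b) = (0, 0.4101i) → (0.29i, -0.29i)
(|10⟩, |11⟩): (a, b) = (0, -0.912) → (-0.6449, 0.6449)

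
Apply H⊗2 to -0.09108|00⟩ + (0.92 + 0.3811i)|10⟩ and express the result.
(0.4145 + 0.1906i)|00⟩ + (0.4145 + 0.1906i)|01⟩ + (-0.5055 - 0.1906i)|10⟩ + (-0.5055 - 0.1906i)|11⟩

H⊗2 gives amp(|y⟩) = (1/2) Σ_x (−1)^(x·y) amp(|x⟩), where x·y is the number of positions in which both x and y have a 1.
|00⟩: (-0.09108 + (0.92 + 0.3811i))/2 = (0.4145 + 0.1906i)
|01⟩: (-0.09108 + (0.92 + 0.3811i))/2 = (0.4145 + 0.1906i)
|10⟩: (-0.09108 - (0.92 + 0.3811i))/2 = (-0.5055 - 0.1906i)
|11⟩: (-0.09108 - (0.92 + 0.3811i))/2 = (-0.5055 - 0.1906i)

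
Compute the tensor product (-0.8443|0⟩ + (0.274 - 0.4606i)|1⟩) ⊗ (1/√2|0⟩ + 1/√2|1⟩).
-0.597|00⟩ - 0.597|01⟩ + (0.1937 - 0.3257i)|10⟩ + (0.1937 - 0.3257i)|11⟩

amp(|b₁b₂…⟩) = product of the factor amplitudes for bits b₁, b₂, …; only kets whose every factor amplitude is nonzero survive.
|00⟩: (-0.8443)(1/√2) = -0.597
|01⟩: (-0.8443)(1/√2) = -0.597
|10⟩: (0.274 - 0.4606i)(1/√2) = (0.1937 - 0.3257i)
|11⟩: (0.274 - 0.4606i)(1/√2) = (0.1937 - 0.3257i)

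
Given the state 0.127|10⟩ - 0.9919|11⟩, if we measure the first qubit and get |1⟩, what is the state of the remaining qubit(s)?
0.127|0⟩ - 0.9919|1⟩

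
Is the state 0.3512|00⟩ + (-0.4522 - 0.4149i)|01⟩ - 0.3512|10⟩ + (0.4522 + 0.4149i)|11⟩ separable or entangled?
Separable

Writing the state as a|00⟩ + b|01⟩ + c|10⟩ + d|11⟩, it is a product state iff ad − bc = 0.
Here (a, b, c, d) = (0.3512, (-0.4522 - 0.4149i), -0.3512, (0.4522 + 0.4149i)): ad − bc = (0.3512)(0.4522 + 0.4149i) − (-0.4522 - 0.4149i)(-0.3512) = 0, so the state is separable.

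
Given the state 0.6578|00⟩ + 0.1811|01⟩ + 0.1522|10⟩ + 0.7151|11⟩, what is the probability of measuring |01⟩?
0.0328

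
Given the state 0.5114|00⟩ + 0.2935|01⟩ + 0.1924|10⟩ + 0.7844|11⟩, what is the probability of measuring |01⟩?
0.08614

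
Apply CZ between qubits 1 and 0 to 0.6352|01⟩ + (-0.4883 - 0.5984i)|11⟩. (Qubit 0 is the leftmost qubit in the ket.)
0.6352|01⟩ + (0.4883 + 0.5984i)|11⟩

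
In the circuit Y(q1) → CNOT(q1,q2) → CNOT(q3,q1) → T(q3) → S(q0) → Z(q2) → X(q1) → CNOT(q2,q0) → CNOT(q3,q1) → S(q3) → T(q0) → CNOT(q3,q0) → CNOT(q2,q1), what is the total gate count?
13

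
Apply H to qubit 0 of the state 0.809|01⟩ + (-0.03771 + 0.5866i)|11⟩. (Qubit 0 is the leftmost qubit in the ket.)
(0.5454 + 0.4148i)|01⟩ + (0.5987 - 0.4148i)|11⟩

H on qubit 0 mixes each pair of kets that differ only in qubit 0: amplitudes (a, b) of (|…0…⟩, |…1…⟩) become ((a + b)/√2, (a − b)/√2). Kets absent from the input have amplitude 0.
(|01⟩, |11⟩): (a, b) = (0.809, (-0.03771 + 0.5866i)) → ((0.5454 + 0.4148i), (0.5987 - 0.4148i))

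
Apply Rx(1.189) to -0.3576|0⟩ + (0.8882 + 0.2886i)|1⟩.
(-0.1346 - 0.4975i)|0⟩ + (0.7358 + 0.4394i)|1⟩

Rx(1.189) = [[cos(θ/2), −i·sin(θ/2)], [−i·sin(θ/2), cos(θ/2)]]; θ = 1.189, cos(θ/2) ≈ 0.828429, sin(θ/2) ≈ 0.560095.
With a = amp(|0⟩) = -0.3576 and b = amp(|1⟩) = (0.8882 + 0.2886i):
new amp(|0⟩) = (0.828429)·a + (-0.560095i)·b = (-0.1346 - 0.4975i)
new amp(|1⟩) = (-0.560095i)·a + (0.828429)·b = (0.7358 + 0.4394i)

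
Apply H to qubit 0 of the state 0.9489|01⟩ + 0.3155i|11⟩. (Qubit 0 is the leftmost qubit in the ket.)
(0.671 + 0.2231i)|01⟩ + (0.671 - 0.2231i)|11⟩

H on qubit 0 mixes each pair of kets that differ only in qubit 0: amplitudes (a, b) of (|…0…⟩, |…1…⟩) become ((a + b)/√2, (a − b)/√2). Kets absent from the input have amplitude 0.
(|01⟩, |11⟩): (a, b) = (0.9489, 0.3155i) → ((0.671 + 0.2231i), (0.671 - 0.2231i))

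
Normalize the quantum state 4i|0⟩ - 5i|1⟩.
0.6247i|0⟩ - 0.7809i|1⟩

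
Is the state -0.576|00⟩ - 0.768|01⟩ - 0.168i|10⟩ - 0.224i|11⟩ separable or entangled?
Separable

Writing the state as a|00⟩ + b|01⟩ + c|10⟩ + d|11⟩, it is a product state iff ad − bc = 0.
Here (a, b, c, d) = (-0.576, -0.768, -0.168i, -0.224i): ad − bc = (-0.576)(-0.224i) − (-0.768)(-0.168i) = 0, so the state is separable.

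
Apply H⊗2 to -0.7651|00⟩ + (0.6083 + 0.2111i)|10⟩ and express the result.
(-0.0784 + 0.1056i)|00⟩ + (-0.0784 + 0.1056i)|01⟩ + (-0.6867 - 0.1056i)|10⟩ + (-0.6867 - 0.1056i)|11⟩

H⊗2 gives amp(|y⟩) = (1/2) Σ_x (−1)^(x·y) amp(|x⟩), where x·y is the number of positions in which both x and y have a 1.
|00⟩: (-0.7651 + (0.6083 + 0.2111i))/2 = (-0.0784 + 0.1056i)
|01⟩: (-0.7651 + (0.6083 + 0.2111i))/2 = (-0.0784 + 0.1056i)
|10⟩: (-0.7651 - (0.6083 + 0.2111i))/2 = (-0.6867 - 0.1056i)
|11⟩: (-0.7651 - (0.6083 + 0.2111i))/2 = (-0.6867 - 0.1056i)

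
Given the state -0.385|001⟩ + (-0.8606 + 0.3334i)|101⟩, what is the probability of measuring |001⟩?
0.1482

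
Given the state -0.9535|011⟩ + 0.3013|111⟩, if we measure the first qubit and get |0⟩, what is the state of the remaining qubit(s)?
-|11⟩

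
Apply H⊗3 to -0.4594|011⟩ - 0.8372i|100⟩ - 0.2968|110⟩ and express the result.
(-0.2674 - 0.296i)|000⟩ + (0.05749 - 0.296i)|001⟩ + (0.2674 - 0.296i)|010⟩ + (-0.05749 - 0.296i)|011⟩ + (-0.05749 + 0.296i)|100⟩ + (0.2674 + 0.296i)|101⟩ + (0.05749 + 0.296i)|110⟩ + (-0.2674 + 0.296i)|111⟩

H⊗3 gives amp(|y⟩) = (1/2√2) Σ_x (−1)^(x·y) amp(|x⟩), where x·y is the number of positions in which both x and y have a 1.
|000⟩: (-0.4594 - 0.8372i - 0.2968)/(2√2) = (-0.2674 - 0.296i)
|001⟩: (0.4594 - 0.8372i - 0.2968)/(2√2) = (0.05749 - 0.296i)
|010⟩: (0.4594 - 0.8372i + 0.2968)/(2√2) = (0.2674 - 0.296i)
|011⟩: (-0.4594 - 0.8372i + 0.2968)/(2√2) = (-0.05749 - 0.296i)
|100⟩: (-0.4594 + 0.8372i + 0.2968)/(2√2) = (-0.05749 + 0.296i)
|101⟩: (0.4594 + 0.8372i + 0.2968)/(2√2) = (0.2674 + 0.296i)
|110⟩: (0.4594 + 0.8372i - 0.2968)/(2√2) = (0.05749 + 0.296i)
|111⟩: (-0.4594 + 0.8372i - 0.2968)/(2√2) = (-0.2674 + 0.296i)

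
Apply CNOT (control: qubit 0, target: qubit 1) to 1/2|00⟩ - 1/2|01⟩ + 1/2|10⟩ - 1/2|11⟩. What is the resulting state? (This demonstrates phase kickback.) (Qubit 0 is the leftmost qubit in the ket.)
1/2|00⟩ - 1/2|01⟩ - 1/2|10⟩ + 1/2|11⟩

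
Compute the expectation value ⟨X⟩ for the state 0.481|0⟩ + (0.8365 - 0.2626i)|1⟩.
0.8047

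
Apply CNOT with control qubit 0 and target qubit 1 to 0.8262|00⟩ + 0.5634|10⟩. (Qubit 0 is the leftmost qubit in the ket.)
0.8262|00⟩ + 0.5634|11⟩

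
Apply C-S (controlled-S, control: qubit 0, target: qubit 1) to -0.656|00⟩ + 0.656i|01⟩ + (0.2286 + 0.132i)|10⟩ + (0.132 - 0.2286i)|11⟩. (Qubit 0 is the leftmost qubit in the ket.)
-0.656|00⟩ + 0.656i|01⟩ + (0.2286 + 0.132i)|10⟩ + (0.2286 + 0.132i)|11⟩

C-S leaves the control-|0⟩ kets |00⟩, |01⟩ unchanged and applies S to qubit 1 on the control-|1⟩ pair (|10⟩, |11⟩).
S = [[1, 0], [0, i]].
With a = amp(|10⟩) = (0.2286 + 0.132i) and b = amp(|11⟩) = (0.132 - 0.2286i):
new amp(|10⟩) = (1)·a = (0.2286 + 0.132i)
new amp(|11⟩) = (i)·b = (0.2286 + 0.132i)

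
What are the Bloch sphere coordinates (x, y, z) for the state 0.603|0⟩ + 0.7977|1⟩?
(0.962, 0, -0.2727)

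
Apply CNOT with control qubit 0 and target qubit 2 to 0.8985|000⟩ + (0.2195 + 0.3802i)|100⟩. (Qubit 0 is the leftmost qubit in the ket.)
0.8985|000⟩ + (0.2195 + 0.3802i)|101⟩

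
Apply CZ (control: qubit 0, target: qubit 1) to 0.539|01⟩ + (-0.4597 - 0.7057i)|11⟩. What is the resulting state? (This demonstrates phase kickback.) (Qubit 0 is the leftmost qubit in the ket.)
0.539|01⟩ + (0.4597 + 0.7057i)|11⟩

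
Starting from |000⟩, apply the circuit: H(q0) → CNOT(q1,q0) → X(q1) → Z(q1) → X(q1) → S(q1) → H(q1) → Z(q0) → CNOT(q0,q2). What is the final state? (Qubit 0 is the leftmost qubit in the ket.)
-1/2|000⟩ - 1/2|010⟩ + 1/2|101⟩ + 1/2|111⟩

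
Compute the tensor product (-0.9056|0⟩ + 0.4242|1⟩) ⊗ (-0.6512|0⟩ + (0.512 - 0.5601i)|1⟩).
0.5897|00⟩ + (-0.4637 + 0.5072i)|01⟩ - 0.2762|10⟩ + (0.2172 - 0.2376i)|11⟩

amp(|b₁b₂…⟩) = product of the factor amplitudes for bits b₁, b₂, …; only kets whose every factor amplitude is nonzero survive.
|00⟩: (-0.9056)(-0.6512) = 0.5897
|01⟩: (-0.9056)(0.512 - 0.5601i) = (-0.4637 + 0.5072i)
|10⟩: (0.4242)(-0.6512) = -0.2762
|11⟩: (0.4242)(0.512 - 0.5601i) = (0.2172 - 0.2376i)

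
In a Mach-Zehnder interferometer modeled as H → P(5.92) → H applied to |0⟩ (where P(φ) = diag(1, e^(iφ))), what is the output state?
(0.9674 - 0.1776i)|0⟩ + (0.03262 + 0.1776i)|1⟩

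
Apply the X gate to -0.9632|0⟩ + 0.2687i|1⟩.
0.2687i|0⟩ - 0.9632|1⟩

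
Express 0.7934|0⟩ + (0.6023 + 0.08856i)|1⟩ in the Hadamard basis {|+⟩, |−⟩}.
(0.9869 + 0.06262i)|+⟩ + (0.1351 - 0.06262i)|−⟩

With |ψ⟩ = α|0⟩ + β|1⟩, the Hadamard-basis coefficients are ⟨+|ψ⟩ = (α + β)/√2 and ⟨−|ψ⟩ = (α − β)/√2.
Here α = 0.7934, β = (0.6023 + 0.08856i): (α + β)/√2 = (0.9869 + 0.06262i), (α − β)/√2 = (0.1351 - 0.06262i).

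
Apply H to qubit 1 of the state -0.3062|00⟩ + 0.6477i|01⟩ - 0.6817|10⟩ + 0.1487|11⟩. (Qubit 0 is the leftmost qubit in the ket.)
(-0.2165 + 0.458i)|00⟩ + (-0.2165 - 0.458i)|01⟩ - 0.3769|10⟩ - 0.5872|11⟩

H on qubit 1 mixes each pair of kets that differ only in qubit 1: amplitudes (a, b) of (|…0…⟩, |…1…⟩) become ((a + b)/√2, (a − b)/√2). Kets absent from the input have amplitude 0.
(|00⟩, |01⟩): (a, b) = (-0.3062, 0.6477i) → ((-0.2165 + 0.458i), (-0.2165 - 0.458i))
(|10⟩, |11⟩): (a, b) = (-0.6817, 0.1487) → (-0.3769, -0.5872)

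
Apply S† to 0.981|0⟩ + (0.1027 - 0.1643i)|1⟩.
0.981|0⟩ + (-0.1643 - 0.1027i)|1⟩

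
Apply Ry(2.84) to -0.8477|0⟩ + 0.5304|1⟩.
-0.6517|0⟩ - 0.7584|1⟩

Ry(2.84) = [[cos(θ/2), −sin(θ/2)], [sin(θ/2), cos(θ/2)]]; θ = 2.84, cos(θ/2) ≈ 0.150225, sin(θ/2) ≈ 0.988652.
With a = amp(|0⟩) = -0.8477 and b = amp(|1⟩) = 0.5304:
new amp(|0⟩) = (0.150225)·a + (-0.988652)·b = -0.6517
new amp(|1⟩) = (0.988652)·a + (0.150225)·b = -0.7584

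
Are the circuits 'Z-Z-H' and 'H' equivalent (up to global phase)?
Yes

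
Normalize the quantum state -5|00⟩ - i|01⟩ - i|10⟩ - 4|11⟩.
-0.7625|00⟩ - 0.1525i|01⟩ - 0.1525i|10⟩ - 0.61|11⟩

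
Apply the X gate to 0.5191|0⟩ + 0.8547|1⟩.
0.8547|0⟩ + 0.5191|1⟩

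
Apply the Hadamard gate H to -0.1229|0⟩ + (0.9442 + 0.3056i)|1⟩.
(0.5807 + 0.2161i)|0⟩ + (-0.7546 - 0.2161i)|1⟩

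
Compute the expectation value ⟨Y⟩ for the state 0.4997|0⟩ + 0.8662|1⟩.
0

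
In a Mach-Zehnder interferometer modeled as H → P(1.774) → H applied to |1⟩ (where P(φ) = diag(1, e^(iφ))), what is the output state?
(0.6009 - 0.4897i)|0⟩ + (0.3991 + 0.4897i)|1⟩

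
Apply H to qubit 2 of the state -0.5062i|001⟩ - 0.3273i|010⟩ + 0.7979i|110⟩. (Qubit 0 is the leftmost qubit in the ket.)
-0.3579i|000⟩ + 0.3579i|001⟩ - 0.2314i|010⟩ - 0.2314i|011⟩ + 0.5642i|110⟩ + 0.5642i|111⟩

H on qubit 2 mixes each pair of kets that differ only in qubit 2: amplitudes (a, b) of (|…0…⟩, |…1…⟩) become ((a + b)/√2, (a − b)/√2). Kets absent from the input have amplitude 0.
(|000⟩, |001⟩): (a, b) = (0, -0.5062i) → (-0.3579i, 0.3579i)
(|010⟩, |011⟩): (a, b) = (-0.3273i, 0) → (-0.2314i, -0.2314i)
(|110⟩, |111⟩): (a, b) = (0.7979i, 0) → (0.5642i, 0.5642i)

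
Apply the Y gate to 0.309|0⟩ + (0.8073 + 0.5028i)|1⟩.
(0.5028 - 0.8073i)|0⟩ + 0.309i|1⟩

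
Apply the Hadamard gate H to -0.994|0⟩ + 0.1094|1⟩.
-0.6255|0⟩ - 0.7802|1⟩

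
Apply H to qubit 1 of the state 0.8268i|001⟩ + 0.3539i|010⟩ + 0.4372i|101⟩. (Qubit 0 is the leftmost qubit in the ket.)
0.2502i|000⟩ + 0.5846i|001⟩ - 0.2502i|010⟩ + 0.5846i|011⟩ + 0.3091i|101⟩ + 0.3091i|111⟩

H on qubit 1 mixes each pair of kets that differ only in qubit 1: amplitudes (a, b) of (|…0…⟩, |…1…⟩) become ((a + b)/√2, (a − b)/√2). Kets absent from the input have amplitude 0.
(|000⟩, |010⟩): (a, b) = (0, 0.3539i) → (0.2502i, -0.2502i)
(|001⟩, |011⟩): (a, b) = (0.8268i, 0) → (0.5846i, 0.5846i)
(|101⟩, |111⟩): (a, b) = (0.4372i, 0) → (0.3091i, 0.3091i)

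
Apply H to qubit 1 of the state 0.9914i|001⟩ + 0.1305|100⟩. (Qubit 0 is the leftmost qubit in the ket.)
0.701i|001⟩ + 0.701i|011⟩ + 0.09228|100⟩ + 0.09228|110⟩

H on qubit 1 mixes each pair of kets that differ only in qubit 1: amplitudes (a, b) of (|…0…⟩, |…1…⟩) become ((a + b)/√2, (a − b)/√2). Kets absent from the input have amplitude 0.
(|001⟩, |011⟩): (a, b) = (0.9914i, 0) → (0.701i, 0.701i)
(|100⟩, |110⟩): (a, b) = (0.1305, 0) → (0.09228, 0.09228)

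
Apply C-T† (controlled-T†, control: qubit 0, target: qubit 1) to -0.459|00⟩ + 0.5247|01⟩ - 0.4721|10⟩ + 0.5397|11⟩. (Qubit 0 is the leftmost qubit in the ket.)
-0.459|00⟩ + 0.5247|01⟩ - 0.4721|10⟩ + (0.3816 - 0.3816i)|11⟩

C-T† leaves the control-|0⟩ kets |00⟩, |01⟩ unchanged and applies T† to qubit 1 on the control-|1⟩ pair (|10⟩, |11⟩).
T† = [[1, 0], [0, (1/√2 - (1/√2)i)]].
With a = amp(|10⟩) = -0.4721 and b = amp(|11⟩) = 0.5397:
new amp(|10⟩) = (1)·a = -0.4721
new amp(|11⟩) = (1/√2 - (1/√2)i)·b = (0.3816 - 0.3816i)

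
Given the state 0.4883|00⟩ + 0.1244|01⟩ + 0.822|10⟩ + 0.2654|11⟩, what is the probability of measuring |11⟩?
0.07044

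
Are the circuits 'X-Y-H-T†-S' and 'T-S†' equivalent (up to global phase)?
No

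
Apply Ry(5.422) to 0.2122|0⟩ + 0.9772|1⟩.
-0.6007|0⟩ - 0.7994|1⟩

Ry(5.422) = [[cos(θ/2), −sin(θ/2)], [sin(θ/2), cos(θ/2)]]; θ = 5.422, cos(θ/2) ≈ -0.908719, sin(θ/2) ≈ 0.417409.
With a = amp(|0⟩) = 0.2122 and b = amp(|1⟩) = 0.9772:
new amp(|0⟩) = (-0.908719)·a + (-0.417409)·b = -0.6007
new amp(|1⟩) = (0.417409)·a + (-0.908719)·b = -0.7994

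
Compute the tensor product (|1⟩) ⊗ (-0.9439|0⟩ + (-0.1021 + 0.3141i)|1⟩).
-0.9439|10⟩ + (-0.1021 + 0.3141i)|11⟩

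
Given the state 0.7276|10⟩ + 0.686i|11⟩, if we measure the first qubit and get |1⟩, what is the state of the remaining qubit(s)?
0.7276|0⟩ + 0.686i|1⟩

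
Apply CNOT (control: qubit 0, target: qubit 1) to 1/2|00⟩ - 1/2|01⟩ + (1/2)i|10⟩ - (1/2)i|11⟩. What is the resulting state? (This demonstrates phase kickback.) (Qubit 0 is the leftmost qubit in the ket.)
1/2|00⟩ - 1/2|01⟩ - (1/2)i|10⟩ + (1/2)i|11⟩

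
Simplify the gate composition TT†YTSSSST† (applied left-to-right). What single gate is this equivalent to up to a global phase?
Y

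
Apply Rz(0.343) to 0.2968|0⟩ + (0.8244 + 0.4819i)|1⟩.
(0.2924 - 0.05065i)|0⟩ + (0.7301 + 0.6155i)|1⟩

Rz(0.343) = [[e^(−iθ/2), 0], [0, e^(iθ/2)]] with e^(±iθ/2) = cos(θ/2) ± i·sin(θ/2); θ = 0.343, cos(θ/2) ≈ 0.98533, sin(θ/2) ≈ 0.170661.
With a = amp(|0⟩) = 0.2968 and b = amp(|1⟩) = (0.8244 + 0.4819i):
new amp(|0⟩) = (0.98533 - 0.170661i)·a = (0.2924 - 0.05065i)
new amp(|1⟩) = (0.98533 + 0.170661i)·b = (0.7301 + 0.6155i)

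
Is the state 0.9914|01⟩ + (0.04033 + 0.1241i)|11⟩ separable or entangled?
Separable

Writing the state as a|00⟩ + b|01⟩ + c|10⟩ + d|11⟩, it is a product state iff ad − bc = 0.
Here (a, b, c, d) = (0, 0.9914, 0, (0.04033 + 0.1241i)): ad − bc = (0)(0.04033 + 0.1241i) − (0.9914)(0) = 0, so the state is separable.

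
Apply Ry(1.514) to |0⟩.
0.7269|0⟩ + 0.6867|1⟩

Ry(1.514) = [[cos(θ/2), −sin(θ/2)], [sin(θ/2), cos(θ/2)]]; θ = 1.514, cos(θ/2) ≈ 0.7269, sin(θ/2) ≈ 0.686744.
With a = amp(|0⟩) = 1 and b = amp(|1⟩) = 0:
new amp(|0⟩) = (0.7269)·a + (-0.686744)·b = 0.7269
new amp(|1⟩) = (0.686744)·a + (0.7269)·b = 0.6867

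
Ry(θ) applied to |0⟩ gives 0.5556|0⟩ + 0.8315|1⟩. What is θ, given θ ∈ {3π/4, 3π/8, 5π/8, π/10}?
5π/8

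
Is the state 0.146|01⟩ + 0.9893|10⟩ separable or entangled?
Entangled

Writing the state as a|00⟩ + b|01⟩ + c|10⟩ + d|11⟩, it is a product state iff ad − bc = 0.
Here (a, b, c, d) = (0, 0.146, 0.9893, 0): ad − bc = (0)(0) − (0.146)(0.9893) = -0.1444 ≠ 0, so the state is entangled.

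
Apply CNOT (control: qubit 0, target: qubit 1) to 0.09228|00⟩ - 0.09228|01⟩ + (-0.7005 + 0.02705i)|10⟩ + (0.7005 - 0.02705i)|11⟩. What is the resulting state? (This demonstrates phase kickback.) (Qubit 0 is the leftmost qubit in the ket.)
0.09228|00⟩ - 0.09228|01⟩ + (0.7005 - 0.02705i)|10⟩ + (-0.7005 + 0.02705i)|11⟩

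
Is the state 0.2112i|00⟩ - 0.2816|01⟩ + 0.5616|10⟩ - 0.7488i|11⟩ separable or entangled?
Entangled

Writing the state as a|00⟩ + b|01⟩ + c|10⟩ + d|11⟩, it is a product state iff ad − bc = 0.
Here (a, b, c, d) = (0.2112i, -0.2816, 0.5616, -0.7488i): ad − bc = (0.2112i)(-0.7488i) − (-0.2816)(0.5616) = 0.3163 ≠ 0, so the state is entangled.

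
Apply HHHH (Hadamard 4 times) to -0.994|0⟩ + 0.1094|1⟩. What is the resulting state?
-0.994|0⟩ + 0.1094|1⟩

H² = I, so an even number of Hadamards cancels: H^4 = I and the state is unchanged.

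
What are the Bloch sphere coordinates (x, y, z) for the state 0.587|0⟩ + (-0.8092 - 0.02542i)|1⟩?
(-0.95, -0.02984, -0.3109)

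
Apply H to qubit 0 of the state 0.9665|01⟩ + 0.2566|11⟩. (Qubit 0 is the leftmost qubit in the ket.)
0.8649|01⟩ + 0.502|11⟩

H on qubit 0 mixes each pair of kets that differ only in qubit 0: amplitudes (a, b) of (|…0…⟩, |…1…⟩) become ((a + b)/√2, (a − b)/√2). Kets absent from the input have amplitude 0.
(|01⟩, |11⟩): (a, b) = (0.9665, 0.2566) → (0.8649, 0.502)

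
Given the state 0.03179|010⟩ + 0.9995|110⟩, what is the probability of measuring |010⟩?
0.001011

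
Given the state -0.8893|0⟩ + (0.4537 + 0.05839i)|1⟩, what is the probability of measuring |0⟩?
0.7909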